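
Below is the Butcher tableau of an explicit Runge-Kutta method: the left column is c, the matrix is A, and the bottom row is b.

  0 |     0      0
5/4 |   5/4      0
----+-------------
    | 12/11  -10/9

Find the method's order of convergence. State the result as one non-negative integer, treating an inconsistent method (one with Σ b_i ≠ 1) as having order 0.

0

b = (12/11, -10/9)
c = (0, 5/4)
Σ b_i: 12/11·1 + (-10/9)·1 = -2/99 ≠ 1 ⇒ order 0.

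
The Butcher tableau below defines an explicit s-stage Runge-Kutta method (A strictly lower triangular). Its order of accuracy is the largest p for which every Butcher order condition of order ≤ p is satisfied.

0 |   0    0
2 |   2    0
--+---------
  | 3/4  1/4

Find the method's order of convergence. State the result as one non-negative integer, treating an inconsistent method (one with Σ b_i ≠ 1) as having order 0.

b = (3/4, 1/4)
c = (0, 2)
Σ b_i: 3/4·1 + 1/4·1 = 1 ✓
b·c: 1/4·2 = 1/2 ✓; 2 stages ⇒ order 2.

2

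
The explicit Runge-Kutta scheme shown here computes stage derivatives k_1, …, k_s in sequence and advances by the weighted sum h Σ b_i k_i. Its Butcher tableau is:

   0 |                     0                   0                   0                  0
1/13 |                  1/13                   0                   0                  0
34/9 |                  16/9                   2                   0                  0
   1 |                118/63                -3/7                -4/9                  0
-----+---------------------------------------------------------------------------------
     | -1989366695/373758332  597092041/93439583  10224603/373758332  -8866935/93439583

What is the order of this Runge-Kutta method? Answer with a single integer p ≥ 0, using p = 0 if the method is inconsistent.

3

b = (-1989366695/373758332, 597092041/93439583, 10224603/373758332, -8866935/93439583)
c = (0, 1/13, 34/9, 1)
Ac = (0, 0, 2/13, -12619/7371)
Σ b_i: (-1989366695/373758332)·1 + 597092041/93439583·1 + 10224603/373758332·1 + (-8866935/93439583)·1 = 1 ✓
b·c: 597092041/93439583·1/13 + 10224603/373758332·34/9 + (-8866935/93439583)·1 = 1/2 ✓
b·c²: 597092041/93439583·1/169 + 10224603/373758332·1156/81 + (-8866935/93439583)·1 = 1/3 ✓
b·Ac: 10224603/373758332·2/13 + (-8866935/93439583)·(-12619/7371) = 1/6 ✓
b·c³: 597092041/93439583·1/2197 + 10224603/373758332·39304/729 + (-8866935/93439583)·1 = 45356074700/32797293633 ≠ 1/4 ⇒ order 3.
b·(c∘Ac): 10224603/373758332·68/117 + (-8866935/93439583)·(-12619/7371) = 649959802/3644143737 ≠ 1/8
b·Ac²: 10224603/373758332·2/169 + (-8866935/93439583)·(-5472379/862407) = 39519183527/65594587266 ≠ 1/12
b·A²c: (-8866935/93439583)·(-8/117) = 7881720/1214714579 ≠ 1/24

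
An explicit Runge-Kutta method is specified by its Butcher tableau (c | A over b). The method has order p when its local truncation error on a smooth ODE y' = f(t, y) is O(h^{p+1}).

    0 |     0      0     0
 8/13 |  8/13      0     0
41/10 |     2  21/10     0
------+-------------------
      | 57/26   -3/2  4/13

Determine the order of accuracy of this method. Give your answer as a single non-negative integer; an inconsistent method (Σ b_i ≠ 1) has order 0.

b = (57/26, -3/2, 4/13)
c = (0, 8/13, 41/10)
Ac = (0, 0, 84/65)
Σ b_i: 57/26·1 + (-3/2)·1 + 4/13·1 = 1 ✓
b·c: (-3/2)·8/13 + 4/13·41/10 = 22/65 ≠ 1/2 ⇒ order 1.

1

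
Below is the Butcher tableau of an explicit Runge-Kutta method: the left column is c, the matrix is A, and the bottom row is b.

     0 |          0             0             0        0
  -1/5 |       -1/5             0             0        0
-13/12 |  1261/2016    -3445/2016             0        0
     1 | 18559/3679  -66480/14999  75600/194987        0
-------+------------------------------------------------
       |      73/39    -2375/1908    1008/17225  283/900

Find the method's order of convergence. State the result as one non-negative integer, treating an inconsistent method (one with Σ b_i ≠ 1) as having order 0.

4

b = (73/39, -2375/1908, 1008/17225, 283/900)
c = (0, -1/5, -13/12, 1)
Ac = (0, 0, 689/2016, 132/283)
Σ b_i: 73/39·1 + (-2375/1908)·1 + 1008/17225·1 + 283/900·1 = 1 ✓
b·c: (-2375/1908)·(-1/5) + 1008/17225·(-13/12) + 283/900·1 = 1/2 ✓
b·c²: (-2375/1908)·1/25 + 1008/17225·169/144 + 283/900·1 = 1/3 ✓
b·Ac: 1008/17225·689/2016 + 283/900·132/283 = 1/6 ✓
b·c³: (-2375/1908)·(-1/125) + 1008/17225·(-2197/1728) + 283/900·1 = 1/4 ✓
b·(c∘Ac): 1008/17225·(-8957/24192) + 283/900·132/283 = 1/8 ✓
b·Ac²: 1008/17225·(-689/10080) + 283/900·393/1415 = 1/12 ✓
b·A²c: 283/900·75/566 = 1/24 ✓; 4 stages ⇒ order 4.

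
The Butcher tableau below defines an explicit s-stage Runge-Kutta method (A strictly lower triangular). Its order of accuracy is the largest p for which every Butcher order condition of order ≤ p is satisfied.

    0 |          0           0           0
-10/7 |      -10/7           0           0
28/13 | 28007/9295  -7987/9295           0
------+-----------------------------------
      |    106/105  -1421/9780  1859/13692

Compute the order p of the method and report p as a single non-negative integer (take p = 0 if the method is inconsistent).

3

b = (106/105, -1421/9780, 1859/13692)
c = (0, -10/7, 28/13)
Ac = (0, 0, 2282/1859)
Σ b_i: 106/105·1 + (-1421/9780)·1 + 1859/13692·1 = 1 ✓
b·c: (-1421/9780)·(-10/7) + 1859/13692·28/13 = 1/2 ✓
b·c²: (-1421/9780)·100/49 + 1859/13692·784/169 = 1/3 ✓
b·Ac: 1859/13692·2282/1859 = 1/6 ✓; 3 stages ⇒ order 3.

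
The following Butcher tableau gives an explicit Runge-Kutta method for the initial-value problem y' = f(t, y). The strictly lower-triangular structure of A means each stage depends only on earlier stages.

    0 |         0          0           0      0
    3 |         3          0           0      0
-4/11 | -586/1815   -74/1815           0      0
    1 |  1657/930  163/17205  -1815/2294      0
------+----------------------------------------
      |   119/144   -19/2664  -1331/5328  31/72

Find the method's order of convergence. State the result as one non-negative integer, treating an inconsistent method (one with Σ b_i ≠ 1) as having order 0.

b = (119/144, -19/2664, -1331/5328, 31/72)
c = (0, 3, -4/11, 1)
Ac = (0, 0, -74/605, 49/155)
Σ b_i: 119/144·1 + (-19/2664)·1 + (-1331/5328)·1 + 31/72·1 = 1 ✓
b·c: (-19/2664)·3 + (-1331/5328)·(-4/11) + 31/72·1 = 1/2 ✓
b·c²: (-19/2664)·9 + (-1331/5328)·16/121 + 31/72·1 = 1/3 ✓
b·Ac: (-1331/5328)·(-74/605) + 31/72·49/155 = 1/6 ✓
b·c³: (-19/2664)·27 + (-1331/5328)·(-64/1331) + 31/72·1 = 1/4 ✓
b·(c∘Ac): (-1331/5328)·296/6655 + 31/72·49/155 = 1/8 ✓
b·Ac²: (-1331/5328)·(-222/605) + 31/72·(-3/155) = 1/12 ✓
b·A²c: 31/72·3/31 = 1/24 ✓; 4 stages ⇒ order 4.

4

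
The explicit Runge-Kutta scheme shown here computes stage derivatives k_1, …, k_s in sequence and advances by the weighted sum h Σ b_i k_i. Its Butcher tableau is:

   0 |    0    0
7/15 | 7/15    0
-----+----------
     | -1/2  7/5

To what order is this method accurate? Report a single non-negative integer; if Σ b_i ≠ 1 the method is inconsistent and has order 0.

0

b = (-1/2, 7/5)
c = (0, 7/15)
Σ b_i: (-1/2)·1 + 7/5·1 = 9/10 ≠ 1 ⇒ order 0.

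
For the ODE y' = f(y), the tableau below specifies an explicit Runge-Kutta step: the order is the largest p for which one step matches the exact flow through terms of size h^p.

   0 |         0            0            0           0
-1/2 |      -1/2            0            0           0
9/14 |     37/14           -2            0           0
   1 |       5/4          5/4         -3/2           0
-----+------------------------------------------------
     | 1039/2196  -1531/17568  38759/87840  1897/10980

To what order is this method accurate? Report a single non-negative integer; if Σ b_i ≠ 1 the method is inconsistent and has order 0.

b = (1039/2196, -1531/17568, 38759/87840, 1897/10980)
c = (0, -1/2, 9/14, 1)
Ac = (0, 0, 1, -89/56)
Σ b_i: 1039/2196·1 + (-1531/17568)·1 + 38759/87840·1 + 1897/10980·1 = 1 ✓
b·c: (-1531/17568)·(-1/2) + 38759/87840·9/14 + 1897/10980·1 = 1/2 ✓
b·c²: (-1531/17568)·1/4 + 38759/87840·81/196 + 1897/10980·1 = 1/3 ✓
b·Ac: 38759/87840·1 + 1897/10980·(-89/56) = 1/6 ✓
b·c³: (-1531/17568)·(-1/8) + 38759/87840·729/2744 + 1897/10980·1 = 881/2928 ≠ 1/4 ⇒ order 3.
b·(c∘Ac): 38759/87840·9/14 + 1897/10980·(-89/56) = 319/35136 ≠ 1/8
b·Ac²: 38759/87840·(-1/2) + 1897/10980·(-241/784) = -7013/25620 ≠ 1/12
b·A²c: 1897/10980·(-3/2) = -1897/7320 ≠ 1/24

3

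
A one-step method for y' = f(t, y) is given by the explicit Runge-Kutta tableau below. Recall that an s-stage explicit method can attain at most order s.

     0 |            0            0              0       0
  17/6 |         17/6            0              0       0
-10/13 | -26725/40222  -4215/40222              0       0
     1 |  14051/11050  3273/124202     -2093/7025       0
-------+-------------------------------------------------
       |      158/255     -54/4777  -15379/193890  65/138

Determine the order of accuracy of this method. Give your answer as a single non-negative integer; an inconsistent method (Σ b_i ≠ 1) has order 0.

b = (158/255, -54/4777, -15379/193890, 65/138)
c = (0, 17/6, -10/13, 1)
Ac = (0, 0, -1405/4732, 79/260)
Σ b_i: 158/255·1 + (-54/4777)·1 + (-15379/193890)·1 + 65/138·1 = 1 ✓
b·c: (-54/4777)·17/6 + (-15379/193890)·(-10/13) + 65/138·1 = 1/2 ✓
b·c²: (-54/4777)·289/36 + (-15379/193890)·100/169 + 65/138·1 = 1/3 ✓
b·Ac: (-15379/193890)·(-1405/4732) + 65/138·79/260 = 1/6 ✓
b·c³: (-54/4777)·4913/216 + (-15379/193890)·(-1000/2197) + 65/138·1 = 1/4 ✓
b·(c∘Ac): (-15379/193890)·7025/30758 + 65/138·79/260 = 1/8 ✓
b·Ac²: (-15379/193890)·(-23885/28392) + 65/138·11/312 = 1/12 ✓
b·A²c: 65/138·23/260 = 1/24 ✓; 4 stages ⇒ order 4.

4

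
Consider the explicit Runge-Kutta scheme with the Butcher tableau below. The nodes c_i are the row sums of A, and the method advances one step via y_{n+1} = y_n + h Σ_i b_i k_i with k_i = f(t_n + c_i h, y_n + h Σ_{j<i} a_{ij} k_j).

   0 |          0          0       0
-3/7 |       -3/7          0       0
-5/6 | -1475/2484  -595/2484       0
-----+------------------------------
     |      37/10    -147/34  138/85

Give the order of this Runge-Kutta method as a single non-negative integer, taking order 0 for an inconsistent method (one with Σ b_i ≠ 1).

3

b = (37/10, -147/34, 138/85)
c = (0, -3/7, -5/6)
Ac = (0, 0, 85/828)
Σ b_i: 37/10·1 + (-147/34)·1 + 138/85·1 = 1 ✓
b·c: (-147/34)·(-3/7) + 138/85·(-5/6) = 1/2 ✓
b·c²: (-147/34)·9/49 + 138/85·25/36 = 1/3 ✓
b·Ac: 138/85·85/828 = 1/6 ✓; 3 stages ⇒ order 3.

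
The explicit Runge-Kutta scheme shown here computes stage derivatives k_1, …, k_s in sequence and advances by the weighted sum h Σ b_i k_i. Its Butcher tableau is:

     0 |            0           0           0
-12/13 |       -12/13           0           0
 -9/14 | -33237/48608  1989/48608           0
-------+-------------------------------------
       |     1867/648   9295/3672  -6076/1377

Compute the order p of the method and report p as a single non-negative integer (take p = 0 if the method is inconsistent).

3

b = (1867/648, 9295/3672, -6076/1377)
c = (0, -12/13, -9/14)
Ac = (0, 0, -459/12152)
Σ b_i: 1867/648·1 + 9295/3672·1 + (-6076/1377)·1 = 1 ✓
b·c: 9295/3672·(-12/13) + (-6076/1377)·(-9/14) = 1/2 ✓
b·c²: 9295/3672·144/169 + (-6076/1377)·81/196 = 1/3 ✓
b·Ac: (-6076/1377)·(-459/12152) = 1/6 ✓; 3 stages ⇒ order 3.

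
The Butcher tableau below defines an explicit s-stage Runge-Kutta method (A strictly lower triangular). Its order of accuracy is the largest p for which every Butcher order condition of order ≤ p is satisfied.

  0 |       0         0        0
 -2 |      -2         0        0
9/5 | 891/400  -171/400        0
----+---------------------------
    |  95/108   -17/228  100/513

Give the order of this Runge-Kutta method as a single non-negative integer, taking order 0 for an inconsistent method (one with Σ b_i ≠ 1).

b = (95/108, -17/228, 100/513)
c = (0, -2, 9/5)
Ac = (0, 0, 171/200)
Σ b_i: 95/108·1 + (-17/228)·1 + 100/513·1 = 1 ✓
b·c: (-17/228)·(-2) + 100/513·9/5 = 1/2 ✓
b·c²: (-17/228)·4 + 100/513·81/25 = 1/3 ✓
b·Ac: 100/513·171/200 = 1/6 ✓; 3 stages ⇒ order 3.

3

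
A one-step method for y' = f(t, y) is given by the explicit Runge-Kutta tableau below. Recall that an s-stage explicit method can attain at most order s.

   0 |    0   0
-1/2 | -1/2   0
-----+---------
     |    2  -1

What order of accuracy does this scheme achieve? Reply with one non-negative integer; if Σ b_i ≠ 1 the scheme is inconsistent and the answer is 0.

b = (2, -1)
c = (0, -1/2)
Σ b_i: 2·1 + (-1)·1 = 1 ✓
b·c: (-1)·(-1/2) = 1/2 ✓; 2 stages ⇒ order 2.

2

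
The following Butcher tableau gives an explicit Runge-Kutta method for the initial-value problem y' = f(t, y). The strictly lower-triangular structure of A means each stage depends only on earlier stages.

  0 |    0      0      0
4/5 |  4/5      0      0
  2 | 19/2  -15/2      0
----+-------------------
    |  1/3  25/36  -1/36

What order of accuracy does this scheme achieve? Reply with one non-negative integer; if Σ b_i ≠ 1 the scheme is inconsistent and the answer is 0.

3

b = (1/3, 25/36, -1/36)
c = (0, 4/5, 2)
Ac = (0, 0, -6)
Σ b_i: 1/3·1 + 25/36·1 + (-1/36)·1 = 1 ✓
b·c: 25/36·4/5 + (-1/36)·2 = 1/2 ✓
b·c²: 25/36·16/25 + (-1/36)·4 = 1/3 ✓
b·Ac: (-1/36)·(-6) = 1/6 ✓; 3 stages ⇒ order 3.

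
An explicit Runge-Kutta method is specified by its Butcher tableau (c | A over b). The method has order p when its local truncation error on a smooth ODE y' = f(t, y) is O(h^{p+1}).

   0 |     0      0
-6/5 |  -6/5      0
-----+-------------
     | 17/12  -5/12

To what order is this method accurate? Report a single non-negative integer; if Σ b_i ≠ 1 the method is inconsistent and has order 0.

b = (17/12, -5/12)
c = (0, -6/5)
Σ b_i: 17/12·1 + (-5/12)·1 = 1 ✓
b·c: (-5/12)·(-6/5) = 1/2 ✓; 2 stages ⇒ order 2.

2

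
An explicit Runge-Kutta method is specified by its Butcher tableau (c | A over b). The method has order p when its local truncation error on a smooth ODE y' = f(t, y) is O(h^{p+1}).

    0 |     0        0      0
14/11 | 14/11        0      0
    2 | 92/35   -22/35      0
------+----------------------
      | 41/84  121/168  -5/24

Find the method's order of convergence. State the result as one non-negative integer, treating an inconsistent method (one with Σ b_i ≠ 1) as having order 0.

b = (41/84, 121/168, -5/24)
c = (0, 14/11, 2)
Ac = (0, 0, -4/5)
Σ b_i: 41/84·1 + 121/168·1 + (-5/24)·1 = 1 ✓
b·c: 121/168·14/11 + (-5/24)·2 = 1/2 ✓
b·c²: 121/168·196/121 + (-5/24)·4 = 1/3 ✓
b·Ac: (-5/24)·(-4/5) = 1/6 ✓; 3 stages ⇒ order 3.

3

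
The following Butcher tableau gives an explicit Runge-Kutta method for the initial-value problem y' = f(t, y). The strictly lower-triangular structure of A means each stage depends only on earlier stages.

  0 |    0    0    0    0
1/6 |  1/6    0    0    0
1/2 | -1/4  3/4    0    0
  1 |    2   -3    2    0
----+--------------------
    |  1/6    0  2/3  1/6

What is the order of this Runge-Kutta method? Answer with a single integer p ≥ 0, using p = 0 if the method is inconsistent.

b = (1/6, 0, 2/3, 1/6)
c = (0, 1/6, 1/2, 1)
Ac = (0, 0, 1/8, 1/2)
Σ b_i: 1/6·1 + 2/3·1 + 1/6·1 = 1 ✓
b·c: 2/3·1/2 + 1/6·1 = 1/2 ✓
b·c²: 2/3·1/4 + 1/6·1 = 1/3 ✓
b·Ac: 2/3·1/8 + 1/6·1/2 = 1/6 ✓
b·c³: 2/3·1/8 + 1/6·1 = 1/4 ✓
b·(c∘Ac): 2/3·1/16 + 1/6·1/2 = 1/8 ✓
b·Ac²: 2/3·1/48 + 1/6·5/12 = 1/12 ✓
b·A²c: 1/6·1/4 = 1/24 ✓; 4 stages ⇒ order 4.

4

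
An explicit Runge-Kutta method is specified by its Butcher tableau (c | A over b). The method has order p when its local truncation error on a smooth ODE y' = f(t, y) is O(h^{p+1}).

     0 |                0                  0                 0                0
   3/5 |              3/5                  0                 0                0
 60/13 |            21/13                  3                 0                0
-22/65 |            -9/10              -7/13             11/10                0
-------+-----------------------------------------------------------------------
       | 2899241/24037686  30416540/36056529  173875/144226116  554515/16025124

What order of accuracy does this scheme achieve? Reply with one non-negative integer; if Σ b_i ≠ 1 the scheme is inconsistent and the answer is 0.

b = (2899241/24037686, 30416540/36056529, 173875/144226116, 554515/16025124)
c = (0, 3/5, 60/13, -22/65)
Ac = (0, 0, 9/5, 309/65)
Σ b_i: 2899241/24037686·1 + 30416540/36056529·1 + 173875/144226116·1 + 554515/16025124·1 = 1 ✓
b·c: 30416540/36056529·3/5 + 173875/144226116·60/13 + 554515/16025124·(-22/65) = 1/2 ✓
b·c²: 30416540/36056529·9/25 + 173875/144226116·3600/169 + 554515/16025124·484/4225 = 1/3 ✓
b·Ac: 173875/144226116·9/5 + 554515/16025124·309/65 = 1/6 ✓
b·c³: 30416540/36056529·27/125 + 173875/144226116·216000/2197 + 554515/16025124·(-10648/274625) = 5067777634/16926537225 ≠ 1/4 ⇒ order 3.
b·(c∘Ac): 173875/144226116·108/13 + 554515/16025124·(-6798/4225) = -7926873/173605510 ≠ 1/8
b·Ac²: 173875/144226116·27/25 + 554515/16025124·98181/4225 = 69911528/86802755 ≠ 1/12
b·A²c: 554515/16025124·99/50 = 3659799/53417080 ≠ 1/24

3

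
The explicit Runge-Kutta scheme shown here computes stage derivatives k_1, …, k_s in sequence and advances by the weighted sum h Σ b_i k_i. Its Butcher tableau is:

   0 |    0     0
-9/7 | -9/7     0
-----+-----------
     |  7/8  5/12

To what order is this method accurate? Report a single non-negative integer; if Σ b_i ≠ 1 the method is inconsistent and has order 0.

0

b = (7/8, 5/12)
c = (0, -9/7)
Σ b_i: 7/8·1 + 5/12·1 = 31/24 ≠ 1 ⇒ order 0.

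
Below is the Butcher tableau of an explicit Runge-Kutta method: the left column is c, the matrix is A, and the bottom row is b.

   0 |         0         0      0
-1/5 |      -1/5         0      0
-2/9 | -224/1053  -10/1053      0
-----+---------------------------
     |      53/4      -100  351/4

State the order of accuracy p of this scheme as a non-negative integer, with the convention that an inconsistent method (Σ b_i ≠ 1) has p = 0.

b = (53/4, -100, 351/4)
c = (0, -1/5, -2/9)
Ac = (0, 0, 2/1053)
Σ b_i: 53/4·1 + (-100)·1 + 351/4·1 = 1 ✓
b·c: (-100)·(-1/5) + 351/4·(-2/9) = 1/2 ✓
b·c²: (-100)·1/25 + 351/4·4/81 = 1/3 ✓
b·Ac: 351/4·2/1053 = 1/6 ✓; 3 stages ⇒ order 3.

3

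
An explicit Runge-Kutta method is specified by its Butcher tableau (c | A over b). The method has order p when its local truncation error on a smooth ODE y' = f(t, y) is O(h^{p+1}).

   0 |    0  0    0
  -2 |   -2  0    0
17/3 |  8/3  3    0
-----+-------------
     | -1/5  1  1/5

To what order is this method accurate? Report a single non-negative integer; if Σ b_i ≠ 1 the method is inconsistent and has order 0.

1

b = (-1/5, 1, 1/5)
c = (0, -2, 17/3)
Ac = (0, 0, -6)
Σ b_i: (-1/5)·1 + 1·1 + 1/5·1 = 1 ✓
b·c: 1·(-2) + 1/5·17/3 = -13/15 ≠ 1/2 ⇒ order 1.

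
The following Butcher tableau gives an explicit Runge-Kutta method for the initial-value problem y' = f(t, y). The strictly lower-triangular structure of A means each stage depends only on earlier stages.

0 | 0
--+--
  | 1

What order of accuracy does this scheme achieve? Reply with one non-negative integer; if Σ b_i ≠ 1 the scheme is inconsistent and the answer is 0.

1

b = (1)
c = (0)
Σ b_i: 1·1 = 1 ✓; 1 stage ⇒ order 1.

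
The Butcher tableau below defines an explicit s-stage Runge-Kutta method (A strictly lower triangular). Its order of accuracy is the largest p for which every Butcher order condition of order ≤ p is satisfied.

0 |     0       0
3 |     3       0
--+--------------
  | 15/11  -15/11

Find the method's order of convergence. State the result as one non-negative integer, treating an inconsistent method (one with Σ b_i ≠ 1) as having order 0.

0

b = (15/11, -15/11)
c = (0, 3)
Σ b_i: 15/11·1 + (-15/11)·1 = 0 ≠ 1 ⇒ order 0.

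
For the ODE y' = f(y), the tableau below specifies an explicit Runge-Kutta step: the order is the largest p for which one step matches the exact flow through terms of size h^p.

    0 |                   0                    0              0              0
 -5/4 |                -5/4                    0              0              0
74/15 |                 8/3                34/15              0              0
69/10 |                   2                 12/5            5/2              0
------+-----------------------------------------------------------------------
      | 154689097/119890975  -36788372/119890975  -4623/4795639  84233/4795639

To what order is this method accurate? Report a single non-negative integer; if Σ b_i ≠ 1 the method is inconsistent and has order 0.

3

b = (154689097/119890975, -36788372/119890975, -4623/4795639, 84233/4795639)
c = (0, -5/4, 74/15, 69/10)
Ac = (0, 0, -17/6, 28/3)
Σ b_i: 154689097/119890975·1 + (-36788372/119890975)·1 + (-4623/4795639)·1 + 84233/4795639·1 = 1 ✓
b·c: (-36788372/119890975)·(-5/4) + (-4623/4795639)·74/15 + 84233/4795639·69/10 = 1/2 ✓
b·c²: (-36788372/119890975)·25/16 + (-4623/4795639)·5476/225 + 84233/4795639·4761/100 = 1/3 ✓
b·Ac: (-4623/4795639)·(-17/6) + 84233/4795639·28/3 = 1/6 ✓
b·c³: (-36788372/119890975)·(-125/64) + (-4623/4795639)·405224/3375 + 84233/4795639·328509/1000 = 539825819927/86321502000 ≠ 1/4 ⇒ order 3.
b·(c∘Ac): (-4623/4795639)·(-629/45) + 84233/4795639·322/5 = 82338367/71934585 ≠ 1/8
b·Ac²: (-4623/4795639)·85/24 + 84233/4795639·11627/180 = 1952859857/1726430040 ≠ 1/12
b·A²c: 84233/4795639·(-85/12) = -7159805/57547668 ≠ 1/24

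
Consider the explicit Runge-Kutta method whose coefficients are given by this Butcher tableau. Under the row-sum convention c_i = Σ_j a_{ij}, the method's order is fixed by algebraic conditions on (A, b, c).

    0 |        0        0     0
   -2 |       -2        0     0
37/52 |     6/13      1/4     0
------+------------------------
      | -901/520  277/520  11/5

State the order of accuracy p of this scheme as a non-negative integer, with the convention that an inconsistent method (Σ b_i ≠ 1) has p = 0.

b = (-901/520, 277/520, 11/5)
c = (0, -2, 37/52)
Ac = (0, 0, -1/2)
Σ b_i: (-901/520)·1 + 277/520·1 + 11/5·1 = 1 ✓
b·c: 277/520·(-2) + 11/5·37/52 = 1/2 ✓
b·c²: 277/520·4 + 11/5·1369/2704 = 43867/13520 ≠ 1/3 ⇒ order 2.
b·Ac: 11/5·(-1/2) = -11/10 ≠ 1/6

2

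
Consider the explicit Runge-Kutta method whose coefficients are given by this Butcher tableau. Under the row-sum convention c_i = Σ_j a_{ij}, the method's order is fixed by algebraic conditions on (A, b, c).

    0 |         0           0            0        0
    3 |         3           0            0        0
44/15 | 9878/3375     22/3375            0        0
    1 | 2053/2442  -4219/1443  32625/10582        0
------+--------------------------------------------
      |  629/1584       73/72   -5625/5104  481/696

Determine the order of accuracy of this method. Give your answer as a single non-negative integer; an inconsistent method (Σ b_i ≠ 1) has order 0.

4

b = (629/1584, 73/72, -5625/5104, 481/696)
c = (0, 3, 44/15, 1)
Ac = (0, 0, 22/1125, 131/481)
Σ b_i: 629/1584·1 + 73/72·1 + (-5625/5104)·1 + 481/696·1 = 1 ✓
b·c: 73/72·3 + (-5625/5104)·44/15 + 481/696·1 = 1/2 ✓
b·c²: 73/72·9 + (-5625/5104)·1936/225 + 481/696·1 = 1/3 ✓
b·Ac: (-5625/5104)·22/1125 + 481/696·131/481 = 1/6 ✓
b·c³: 73/72·27 + (-5625/5104)·85184/3375 + 481/696·1 = 1/4 ✓
b·(c∘Ac): (-5625/5104)·968/16875 + 481/696·131/481 = 1/8 ✓
b·Ac²: (-5625/5104)·22/375 + 481/696·103/481 = 1/12 ✓
b·A²c: 481/696·29/481 = 1/24 ✓; 4 stages ⇒ order 4.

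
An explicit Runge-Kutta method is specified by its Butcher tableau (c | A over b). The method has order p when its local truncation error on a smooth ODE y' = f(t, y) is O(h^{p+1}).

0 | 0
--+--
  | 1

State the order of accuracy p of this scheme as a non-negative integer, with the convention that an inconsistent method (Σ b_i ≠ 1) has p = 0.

1

b = (1)
c = (0)
Σ b_i: 1·1 = 1 ✓; 1 stage ⇒ order 1.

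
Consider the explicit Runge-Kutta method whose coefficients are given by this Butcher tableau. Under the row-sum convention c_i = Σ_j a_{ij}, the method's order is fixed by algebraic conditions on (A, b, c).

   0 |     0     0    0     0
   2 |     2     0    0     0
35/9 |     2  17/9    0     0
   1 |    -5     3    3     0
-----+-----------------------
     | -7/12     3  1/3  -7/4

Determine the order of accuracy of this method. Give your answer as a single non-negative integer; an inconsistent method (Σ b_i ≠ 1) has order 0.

1

b = (-7/12, 3, 1/3, -7/4)
c = (0, 2, 35/9, 1)
Ac = (0, 0, 34/9, 53/3)
Σ b_i: (-7/12)·1 + 3·1 + 1/3·1 + (-7/4)·1 = 1 ✓
b·c: 3·2 + 1/3·35/9 + (-7/4)·1 = 599/108 ≠ 1/2 ⇒ order 1.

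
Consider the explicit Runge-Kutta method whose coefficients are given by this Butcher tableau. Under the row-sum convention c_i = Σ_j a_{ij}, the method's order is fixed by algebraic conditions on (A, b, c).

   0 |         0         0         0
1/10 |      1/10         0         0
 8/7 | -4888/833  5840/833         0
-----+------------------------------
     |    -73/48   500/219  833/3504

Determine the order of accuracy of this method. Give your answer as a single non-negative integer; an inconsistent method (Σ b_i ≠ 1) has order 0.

b = (-73/48, 500/219, 833/3504)
c = (0, 1/10, 8/7)
Ac = (0, 0, 584/833)
Σ b_i: (-73/48)·1 + 500/219·1 + 833/3504·1 = 1 ✓
b·c: 500/219·1/10 + 833/3504·8/7 = 1/2 ✓
b·c²: 500/219·1/100 + 833/3504·64/49 = 1/3 ✓
b·Ac: 833/3504·584/833 = 1/6 ✓; 3 stages ⇒ order 3.

3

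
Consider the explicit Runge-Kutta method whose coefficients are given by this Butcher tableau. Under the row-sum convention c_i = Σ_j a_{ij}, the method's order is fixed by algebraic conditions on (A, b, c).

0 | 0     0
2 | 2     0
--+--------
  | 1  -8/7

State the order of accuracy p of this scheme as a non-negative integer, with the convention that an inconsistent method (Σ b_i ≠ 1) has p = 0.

b = (1, -8/7)
c = (0, 2)
Σ b_i: 1·1 + (-8/7)·1 = -1/7 ≠ 1 ⇒ order 0.

0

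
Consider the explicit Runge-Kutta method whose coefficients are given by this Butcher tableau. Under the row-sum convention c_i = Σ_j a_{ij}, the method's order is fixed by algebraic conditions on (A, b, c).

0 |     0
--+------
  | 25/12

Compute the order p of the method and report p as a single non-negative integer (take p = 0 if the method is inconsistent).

b = (25/12)
c = (0)
Σ b_i: 25/12·1 = 25/12 ≠ 1 ⇒ order 0.

0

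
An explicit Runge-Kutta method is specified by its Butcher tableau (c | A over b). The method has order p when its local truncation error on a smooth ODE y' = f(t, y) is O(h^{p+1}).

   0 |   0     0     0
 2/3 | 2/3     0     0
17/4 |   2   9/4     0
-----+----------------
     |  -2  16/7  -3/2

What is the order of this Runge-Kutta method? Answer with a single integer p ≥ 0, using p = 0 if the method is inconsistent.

b = (-2, 16/7, -3/2)
c = (0, 2/3, 17/4)
Ac = (0, 0, 3/2)
Σ b_i: (-2)·1 + 16/7·1 + (-3/2)·1 = -17/14 ≠ 1 ⇒ order 0.

0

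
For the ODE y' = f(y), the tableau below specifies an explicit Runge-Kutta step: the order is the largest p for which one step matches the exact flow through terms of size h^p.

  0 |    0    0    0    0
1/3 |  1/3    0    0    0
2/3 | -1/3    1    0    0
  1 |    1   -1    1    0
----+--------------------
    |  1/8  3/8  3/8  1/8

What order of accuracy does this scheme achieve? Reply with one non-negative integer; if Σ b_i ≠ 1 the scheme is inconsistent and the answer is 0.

4

b = (1/8, 3/8, 3/8, 1/8)
c = (0, 1/3, 2/3, 1)
Ac = (0, 0, 1/3, 1/3)
Σ b_i: 1/8·1 + 3/8·1 + 3/8·1 + 1/8·1 = 1 ✓
b·c: 3/8·1/3 + 3/8·2/3 + 1/8·1 = 1/2 ✓
b·c²: 3/8·1/9 + 3/8·4/9 + 1/8·1 = 1/3 ✓
b·Ac: 3/8·1/3 + 1/8·1/3 = 1/6 ✓
b·c³: 3/8·1/27 + 3/8·8/27 + 1/8·1 = 1/4 ✓
b·(c∘Ac): 3/8·2/9 + 1/8·1/3 = 1/8 ✓
b·Ac²: 3/8·1/9 + 1/8·1/3 = 1/12 ✓
b·A²c: 1/8·1/3 = 1/24 ✓; 4 stages ⇒ order 4.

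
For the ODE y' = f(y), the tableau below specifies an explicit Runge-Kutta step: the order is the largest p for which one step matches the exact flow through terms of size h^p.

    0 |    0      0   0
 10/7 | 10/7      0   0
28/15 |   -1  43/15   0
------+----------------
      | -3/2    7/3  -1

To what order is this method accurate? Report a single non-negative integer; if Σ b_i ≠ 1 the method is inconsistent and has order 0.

0

b = (-3/2, 7/3, -1)
c = (0, 10/7, 28/15)
Ac = (0, 0, 86/21)
Σ b_i: (-3/2)·1 + 7/3·1 + (-1)·1 = -1/6 ≠ 1 ⇒ order 0.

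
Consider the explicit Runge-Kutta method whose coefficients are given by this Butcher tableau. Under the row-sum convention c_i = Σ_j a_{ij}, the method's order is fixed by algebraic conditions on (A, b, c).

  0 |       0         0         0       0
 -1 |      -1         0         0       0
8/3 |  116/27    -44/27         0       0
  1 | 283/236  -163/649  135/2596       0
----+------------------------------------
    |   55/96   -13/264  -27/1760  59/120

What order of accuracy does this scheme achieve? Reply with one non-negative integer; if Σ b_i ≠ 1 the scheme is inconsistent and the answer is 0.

4

b = (55/96, -13/264, -27/1760, 59/120)
c = (0, -1, 8/3, 1)
Ac = (0, 0, 44/27, 23/59)
Σ b_i: 55/96·1 + (-13/264)·1 + (-27/1760)·1 + 59/120·1 = 1 ✓
b·c: (-13/264)·(-1) + (-27/1760)·8/3 + 59/120·1 = 1/2 ✓
b·c²: (-13/264)·1 + (-27/1760)·64/9 + 59/120·1 = 1/3 ✓
b·Ac: (-27/1760)·44/27 + 59/120·23/59 = 1/6 ✓
b·c³: (-13/264)·(-1) + (-27/1760)·512/27 + 59/120·1 = 1/4 ✓
b·(c∘Ac): (-27/1760)·352/81 + 59/120·23/59 = 1/8 ✓
b·Ac²: (-27/1760)·(-44/27) + 59/120·7/59 = 1/12 ✓
b·A²c: 59/120·5/59 = 1/24 ✓; 4 stages ⇒ order 4.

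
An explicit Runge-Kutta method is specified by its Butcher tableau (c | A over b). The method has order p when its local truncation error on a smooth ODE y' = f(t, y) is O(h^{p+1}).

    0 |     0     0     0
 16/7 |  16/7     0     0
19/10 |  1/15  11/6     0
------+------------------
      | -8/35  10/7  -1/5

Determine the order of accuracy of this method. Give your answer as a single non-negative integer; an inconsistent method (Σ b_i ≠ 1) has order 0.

b = (-8/35, 10/7, -1/5)
c = (0, 16/7, 19/10)
Ac = (0, 0, 88/21)
Σ b_i: (-8/35)·1 + 10/7·1 + (-1/5)·1 = 1 ✓
b·c: 10/7·16/7 + (-1/5)·19/10 = 7069/2450 ≠ 1/2 ⇒ order 1.

1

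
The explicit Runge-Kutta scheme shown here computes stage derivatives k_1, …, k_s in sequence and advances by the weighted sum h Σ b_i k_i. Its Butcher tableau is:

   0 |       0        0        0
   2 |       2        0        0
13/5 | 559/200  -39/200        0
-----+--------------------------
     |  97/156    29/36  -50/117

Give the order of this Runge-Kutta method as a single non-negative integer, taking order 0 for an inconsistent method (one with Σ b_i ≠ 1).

b = (97/156, 29/36, -50/117)
c = (0, 2, 13/5)
Ac = (0, 0, -39/100)
Σ b_i: 97/156·1 + 29/36·1 + (-50/117)·1 = 1 ✓
b·c: 29/36·2 + (-50/117)·13/5 = 1/2 ✓
b·c²: 29/36·4 + (-50/117)·169/25 = 1/3 ✓
b·Ac: (-50/117)·(-39/100) = 1/6 ✓; 3 stages ⇒ order 3.

3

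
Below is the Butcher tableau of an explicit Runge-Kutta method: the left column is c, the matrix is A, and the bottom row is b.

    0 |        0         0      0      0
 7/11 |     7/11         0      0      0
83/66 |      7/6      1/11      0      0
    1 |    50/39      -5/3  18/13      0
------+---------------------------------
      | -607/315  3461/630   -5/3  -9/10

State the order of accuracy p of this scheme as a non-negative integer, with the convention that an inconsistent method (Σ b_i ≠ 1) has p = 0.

2

b = (-607/315, 3461/630, -5/3, -9/10)
c = (0, 7/11, 83/66, 1)
Ac = (0, 0, 7/121, 292/429)
Σ b_i: (-607/315)·1 + 3461/630·1 + (-5/3)·1 + (-9/10)·1 = 1 ✓
b·c: 3461/630·7/11 + (-5/3)·83/66 + (-9/10)·1 = 1/2 ✓
b·c²: 3461/630·49/121 + (-5/3)·6889/4356 + (-9/10)·1 = -85669/65340 ≠ 1/3 ⇒ order 2.
b·Ac: (-5/3)·7/121 + (-9/10)·292/429 = -16729/23595 ≠ 1/6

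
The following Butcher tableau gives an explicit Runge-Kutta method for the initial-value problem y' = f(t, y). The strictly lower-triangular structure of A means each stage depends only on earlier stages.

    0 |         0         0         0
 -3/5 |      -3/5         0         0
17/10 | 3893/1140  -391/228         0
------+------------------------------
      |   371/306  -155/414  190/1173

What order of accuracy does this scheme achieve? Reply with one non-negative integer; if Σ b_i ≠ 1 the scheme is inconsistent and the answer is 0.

3

b = (371/306, -155/414, 190/1173)
c = (0, -3/5, 17/10)
Ac = (0, 0, 391/380)
Σ b_i: 371/306·1 + (-155/414)·1 + 190/1173·1 = 1 ✓
b·c: (-155/414)·(-3/5) + 190/1173·17/10 = 1/2 ✓
b·c²: (-155/414)·9/25 + 190/1173·289/100 = 1/3 ✓
b·Ac: 190/1173·391/380 = 1/6 ✓; 3 stages ⇒ order 3.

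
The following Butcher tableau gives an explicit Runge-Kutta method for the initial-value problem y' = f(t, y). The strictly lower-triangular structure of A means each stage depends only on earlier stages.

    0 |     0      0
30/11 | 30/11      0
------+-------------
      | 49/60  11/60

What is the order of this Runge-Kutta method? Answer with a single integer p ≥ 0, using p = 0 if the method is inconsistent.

b = (49/60, 11/60)
c = (0, 30/11)
Σ b_i: 49/60·1 + 11/60·1 = 1 ✓
b·c: 11/60·30/11 = 1/2 ✓; 2 stages ⇒ order 2.

2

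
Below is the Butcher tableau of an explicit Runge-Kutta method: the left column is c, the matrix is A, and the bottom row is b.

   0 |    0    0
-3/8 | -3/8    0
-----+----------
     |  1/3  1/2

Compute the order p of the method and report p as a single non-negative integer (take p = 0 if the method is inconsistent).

b = (1/3, 1/2)
c = (0, -3/8)
Σ b_i: 1/3·1 + 1/2·1 = 5/6 ≠ 1 ⇒ order 0.

0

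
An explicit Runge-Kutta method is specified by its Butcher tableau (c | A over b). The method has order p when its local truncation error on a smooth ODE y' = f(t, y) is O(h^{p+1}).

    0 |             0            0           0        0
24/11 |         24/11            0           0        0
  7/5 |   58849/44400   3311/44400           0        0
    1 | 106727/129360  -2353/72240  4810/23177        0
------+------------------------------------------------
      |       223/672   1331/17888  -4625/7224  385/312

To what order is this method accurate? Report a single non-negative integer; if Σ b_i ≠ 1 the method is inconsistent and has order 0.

b = (223/672, 1331/17888, -4625/7224, 385/312)
c = (0, 24/11, 7/5, 1)
Ac = (0, 0, 301/1850, 169/770)
Σ b_i: 223/672·1 + 1331/17888·1 + (-4625/7224)·1 + 385/312·1 = 1 ✓
b·c: 1331/17888·24/11 + (-4625/7224)·7/5 + 385/312·1 = 1/2 ✓
b·c²: 1331/17888·576/121 + (-4625/7224)·49/25 + 385/312·1 = 1/3 ✓
b·Ac: (-4625/7224)·301/1850 + 385/312·169/770 = 1/6 ✓
b·c³: 1331/17888·13824/1331 + (-4625/7224)·343/125 + 385/312·1 = 1/4 ✓
b·(c∘Ac): (-4625/7224)·2107/9250 + 385/312·169/770 = 1/8 ✓
b·Ac²: (-4625/7224)·3612/10175 + 385/312·1066/4235 = 1/12 ✓
b·A²c: 385/312·13/385 = 1/24 ✓; 4 stages ⇒ order 4.

4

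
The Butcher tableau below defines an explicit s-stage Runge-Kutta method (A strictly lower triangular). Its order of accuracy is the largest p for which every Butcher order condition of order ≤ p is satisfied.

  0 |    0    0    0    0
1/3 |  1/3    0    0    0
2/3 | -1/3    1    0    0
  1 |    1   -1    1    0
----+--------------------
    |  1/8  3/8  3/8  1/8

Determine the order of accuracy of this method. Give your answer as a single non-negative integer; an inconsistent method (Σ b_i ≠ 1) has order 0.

4

b = (1/8, 3/8, 3/8, 1/8)
c = (0, 1/3, 2/3, 1)
Ac = (0, 0, 1/3, 1/3)
Σ b_i: 1/8·1 + 3/8·1 + 3/8·1 + 1/8·1 = 1 ✓
b·c: 3/8·1/3 + 3/8·2/3 + 1/8·1 = 1/2 ✓
b·c²: 3/8·1/9 + 3/8·4/9 + 1/8·1 = 1/3 ✓
b·Ac: 3/8·1/3 + 1/8·1/3 = 1/6 ✓
b·c³: 3/8·1/27 + 3/8·8/27 + 1/8·1 = 1/4 ✓
b·(c∘Ac): 3/8·2/9 + 1/8·1/3 = 1/8 ✓
b·Ac²: 3/8·1/9 + 1/8·1/3 = 1/12 ✓
b·A²c: 1/8·1/3 = 1/24 ✓; 4 stages ⇒ order 4.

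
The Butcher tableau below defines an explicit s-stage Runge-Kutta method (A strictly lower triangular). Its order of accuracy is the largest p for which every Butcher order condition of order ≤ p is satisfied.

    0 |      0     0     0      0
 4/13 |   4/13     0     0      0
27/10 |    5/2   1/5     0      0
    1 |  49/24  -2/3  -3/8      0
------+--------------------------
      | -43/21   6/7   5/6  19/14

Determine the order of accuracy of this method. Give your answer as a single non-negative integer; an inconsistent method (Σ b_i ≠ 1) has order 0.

b = (-43/21, 6/7, 5/6, 19/14)
c = (0, 4/13, 27/10, 1)
Ac = (0, 0, 4/65, -3799/3120)
Σ b_i: (-43/21)·1 + 6/7·1 + 5/6·1 + 19/14·1 = 1 ✓
b·c: 6/7·4/13 + 5/6·27/10 + 19/14·1 = 1409/364 ≠ 1/2 ⇒ order 1.

1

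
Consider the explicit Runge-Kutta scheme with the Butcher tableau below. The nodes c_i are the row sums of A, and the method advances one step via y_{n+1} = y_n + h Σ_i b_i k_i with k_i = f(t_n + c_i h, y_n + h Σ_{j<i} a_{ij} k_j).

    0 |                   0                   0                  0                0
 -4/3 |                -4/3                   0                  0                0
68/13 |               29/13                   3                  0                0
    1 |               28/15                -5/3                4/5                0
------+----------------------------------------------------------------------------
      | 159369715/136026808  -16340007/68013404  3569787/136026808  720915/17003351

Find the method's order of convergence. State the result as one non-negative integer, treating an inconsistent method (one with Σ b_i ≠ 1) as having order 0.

3

b = (159369715/136026808, -16340007/68013404, 3569787/136026808, 720915/17003351)
c = (0, -4/3, 68/13, 1)
Ac = (0, 0, -4, 3748/585)
Σ b_i: 159369715/136026808·1 + (-16340007/68013404)·1 + 3569787/136026808·1 + 720915/17003351·1 = 1 ✓
b·c: (-16340007/68013404)·(-4/3) + 3569787/136026808·68/13 + 720915/17003351·1 = 1/2 ✓
b·c²: (-16340007/68013404)·16/9 + 3569787/136026808·4624/169 + 720915/17003351·1 = 1/3 ✓
b·Ac: 3569787/136026808·(-4) + 720915/17003351·3748/585 = 1/6 ✓
b·c³: (-16340007/68013404)·(-64/27) + 3569787/136026808·314432/2197 + 720915/17003351·1 = 8689219735/1989392067 ≠ 1/4 ⇒ order 3.
b·(c∘Ac): 3569787/136026808·(-272/13) + 720915/17003351·3748/585 = -14152742/51010053 ≠ 1/8
b·Ac²: 3569787/136026808·16/3 + 720915/17003351·431792/22815 = 1874778410/1989392067 ≠ 1/12
b·A²c: 720915/17003351·(-16/5) = -2306928/17003351 ≠ 1/24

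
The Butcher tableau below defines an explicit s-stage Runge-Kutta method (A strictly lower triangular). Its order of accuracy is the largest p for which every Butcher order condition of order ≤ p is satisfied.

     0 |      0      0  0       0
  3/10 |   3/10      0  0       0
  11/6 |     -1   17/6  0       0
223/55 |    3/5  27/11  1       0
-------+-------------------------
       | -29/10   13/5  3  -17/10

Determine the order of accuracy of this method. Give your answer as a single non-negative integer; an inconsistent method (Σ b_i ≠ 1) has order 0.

1

b = (-29/10, 13/5, 3, -17/10)
c = (0, 3/10, 11/6, 223/55)
Ac = (0, 0, 17/20, 424/165)
Σ b_i: (-29/10)·1 + 13/5·1 + 3·1 + (-17/10)·1 = 1 ✓
b·c: 13/5·3/10 + 3·11/6 + (-17/10)·223/55 = -337/550 ≠ 1/2 ⇒ order 1.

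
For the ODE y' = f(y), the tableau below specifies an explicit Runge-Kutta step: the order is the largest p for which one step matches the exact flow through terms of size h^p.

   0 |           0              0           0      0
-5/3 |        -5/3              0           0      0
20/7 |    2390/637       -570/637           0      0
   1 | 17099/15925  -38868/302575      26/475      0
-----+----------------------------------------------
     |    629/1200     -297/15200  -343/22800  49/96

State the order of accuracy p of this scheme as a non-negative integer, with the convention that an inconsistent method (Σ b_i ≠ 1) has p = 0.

4

b = (629/1200, -297/15200, -343/22800, 49/96)
c = (0, -5/3, 20/7, 1)
Ac = (0, 0, 950/637, 236/637)
Σ b_i: 629/1200·1 + (-297/15200)·1 + (-343/22800)·1 + 49/96·1 = 1 ✓
b·c: (-297/15200)·(-5/3) + (-343/22800)·20/7 + 49/96·1 = 1/2 ✓
b·c²: (-297/15200)·25/9 + (-343/22800)·400/49 + 49/96·1 = 1/3 ✓
b·Ac: (-343/22800)·950/637 + 49/96·236/637 = 1/6 ✓
b·c³: (-297/15200)·(-125/27) + (-343/22800)·8000/343 + 49/96·1 = 1/4 ✓
b·(c∘Ac): (-343/22800)·19000/4459 + 49/96·236/637 = 1/8 ✓
b·Ac²: (-343/22800)·(-4750/1911) + 49/96·172/1911 = 1/12 ✓
b·A²c: 49/96·4/49 = 1/24 ✓; 4 stages ⇒ order 4.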